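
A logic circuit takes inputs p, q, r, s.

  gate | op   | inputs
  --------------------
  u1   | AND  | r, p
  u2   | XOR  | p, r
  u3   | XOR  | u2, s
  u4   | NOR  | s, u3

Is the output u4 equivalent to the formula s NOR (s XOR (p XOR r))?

Yes

u2 = p XOR r
u3 = u2 XOR s = (p XOR r) XOR s
u4 = s NOR u3 = s NOR ((p XOR r) XOR s)
At p=0, q=0, r=0, s=1: circuit gives 0, formula gives 0.
At p=0, q=0, r=0, s=0: circuit gives 1, formula gives 1.
Agrees on all 16 inputs.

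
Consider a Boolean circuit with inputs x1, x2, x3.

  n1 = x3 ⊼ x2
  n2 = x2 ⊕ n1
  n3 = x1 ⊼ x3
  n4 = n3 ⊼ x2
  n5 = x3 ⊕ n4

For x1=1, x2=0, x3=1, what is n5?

n3 = 1 ⊼ 1 = 0
n4 = 0 ⊼ 0 = 1
n5 = 1 ⊕ 1 = 0

0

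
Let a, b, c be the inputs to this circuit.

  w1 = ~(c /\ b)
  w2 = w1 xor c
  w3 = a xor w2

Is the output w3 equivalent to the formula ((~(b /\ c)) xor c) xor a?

Yes

w1 = ~(c /\ b)
w2 = w1 xor c = (~(c /\ b)) xor c
w3 = a xor w2 = a xor ((~(c /\ b)) xor c)
At a=0, b=0, c=1: circuit gives 0, formula gives 0.
At a=0, b=0, c=0: circuit gives 1, formula gives 1.
Agrees on all 8 inputs.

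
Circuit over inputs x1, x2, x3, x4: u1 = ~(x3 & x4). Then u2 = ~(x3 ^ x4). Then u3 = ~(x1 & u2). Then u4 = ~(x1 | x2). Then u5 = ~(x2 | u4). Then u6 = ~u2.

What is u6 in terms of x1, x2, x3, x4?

~(~(x3 ^ x4))

u2 = ~(x3 ^ x4)
u6 = ~u2 = ~(~(x3 ^ x4))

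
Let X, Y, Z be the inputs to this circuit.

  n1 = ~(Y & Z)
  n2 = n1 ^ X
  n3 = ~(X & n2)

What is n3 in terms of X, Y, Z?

~(X & ((~(Y & Z)) ^ X))

n1 = ~(Y & Z)
n2 = n1 ^ X = (~(Y & Z)) ^ X
n3 = ~(X & n2) = ~(X & ((~(Y & Z)) ^ X))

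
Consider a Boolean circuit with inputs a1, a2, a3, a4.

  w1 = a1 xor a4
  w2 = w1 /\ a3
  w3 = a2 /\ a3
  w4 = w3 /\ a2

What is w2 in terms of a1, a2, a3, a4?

w1 = a1 xor a4
w2 = w1 /\ a3 = (a1 xor a4) /\ a3

(a1 xor a4) /\ a3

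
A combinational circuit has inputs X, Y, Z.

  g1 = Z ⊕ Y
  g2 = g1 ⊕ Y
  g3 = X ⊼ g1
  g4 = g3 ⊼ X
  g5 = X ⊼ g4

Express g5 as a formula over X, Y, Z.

X ⊼ ((X ⊼ (Z ⊕ Y)) ⊼ X)

g1 = Z ⊕ Y
g3 = X ⊼ g1 = X ⊼ (Z ⊕ Y)
g4 = g3 ⊼ X = (X ⊼ (Z ⊕ Y)) ⊼ X
g5 = X ⊼ g4 = X ⊼ ((X ⊼ (Z ⊕ Y)) ⊼ X)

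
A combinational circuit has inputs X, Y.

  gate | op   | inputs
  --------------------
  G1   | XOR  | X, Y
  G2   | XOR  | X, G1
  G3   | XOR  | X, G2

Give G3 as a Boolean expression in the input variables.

X XOR (X XOR (X XOR Y))

G1 = X XOR Y
G2 = X XOR G1 = X XOR (X XOR Y)
G3 = X XOR G2 = X XOR (X XOR (X XOR Y))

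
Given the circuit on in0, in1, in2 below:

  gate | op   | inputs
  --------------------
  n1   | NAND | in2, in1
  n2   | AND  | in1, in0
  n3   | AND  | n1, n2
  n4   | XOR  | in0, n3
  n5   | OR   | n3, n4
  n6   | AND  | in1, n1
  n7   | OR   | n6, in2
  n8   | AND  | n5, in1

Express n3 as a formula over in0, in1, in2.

n1 = in2 NAND in1
n2 = in1 AND in0
n3 = n1 AND n2 = (in2 NAND in1) AND (in1 AND in0)

(in2 NAND in1) AND (in1 AND in0)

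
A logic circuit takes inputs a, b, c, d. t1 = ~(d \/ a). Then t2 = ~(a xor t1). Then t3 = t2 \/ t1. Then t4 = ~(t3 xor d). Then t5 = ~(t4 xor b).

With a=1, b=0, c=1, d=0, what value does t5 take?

0

t1 = ~(0 \/ 1) = 0
t2 = ~(1 xor 0) = 0
t3 = 0 \/ 0 = 0
t4 = ~(0 xor 0) = 1
t5 = ~(1 xor 0) = 0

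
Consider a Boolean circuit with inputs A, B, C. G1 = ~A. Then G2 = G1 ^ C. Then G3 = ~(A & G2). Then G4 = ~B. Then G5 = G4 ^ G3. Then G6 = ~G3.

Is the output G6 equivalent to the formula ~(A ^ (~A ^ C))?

G1 = ~A
G2 = G1 ^ C = ~A ^ C
G3 = ~(A & G2) = ~(A & (~A ^ C))
G6 = ~G3 = ~(~(A & (~A ^ C)))
At A=0, B=0, C=1: circuit gives 0, formula gives 1.

No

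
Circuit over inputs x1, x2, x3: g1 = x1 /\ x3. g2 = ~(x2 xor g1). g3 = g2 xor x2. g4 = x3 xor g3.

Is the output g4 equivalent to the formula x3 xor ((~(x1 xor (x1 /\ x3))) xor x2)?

g1 = x1 /\ x3
g2 = ~(x2 xor g1) = ~(x2 xor (x1 /\ x3))
g3 = g2 xor x2 = (~(x2 xor (x1 /\ x3))) xor x2
g4 = x3 xor g3 = x3 xor ((~(x2 xor (x1 /\ x3))) xor x2)
At x1=0, x2=1, x3=0: circuit gives 1, formula gives 0.

No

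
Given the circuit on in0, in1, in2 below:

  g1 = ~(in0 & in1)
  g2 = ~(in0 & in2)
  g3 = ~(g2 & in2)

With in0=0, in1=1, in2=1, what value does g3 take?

g2 = ~(0 & 1) = 1
g3 = ~(1 & 1) = 0

0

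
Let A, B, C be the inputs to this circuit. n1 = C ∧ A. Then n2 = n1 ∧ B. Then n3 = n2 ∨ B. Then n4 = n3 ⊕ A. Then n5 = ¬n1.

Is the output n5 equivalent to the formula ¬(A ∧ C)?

n1 = C ∧ A
n5 = ¬n1 = ¬(C ∧ A)
At A=1, B=0, C=1: circuit gives 0, formula gives 0.
At A=0, B=0, C=0: circuit gives 1, formula gives 1.
Agrees on all 8 inputs.

Yes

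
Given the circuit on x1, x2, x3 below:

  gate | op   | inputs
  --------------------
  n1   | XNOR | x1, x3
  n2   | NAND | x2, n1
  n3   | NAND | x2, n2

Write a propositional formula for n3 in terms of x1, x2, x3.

n1 = x1 XNOR x3
n2 = x2 NAND n1 = x2 NAND (x1 XNOR x3)
n3 = x2 NAND n2 = x2 NAND (x2 NAND (x1 XNOR x3))

x2 NAND (x2 NAND (x1 XNOR x3))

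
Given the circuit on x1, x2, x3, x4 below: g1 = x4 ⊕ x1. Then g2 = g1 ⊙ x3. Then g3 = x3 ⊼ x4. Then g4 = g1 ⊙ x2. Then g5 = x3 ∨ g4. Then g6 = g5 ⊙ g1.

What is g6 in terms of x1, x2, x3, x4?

g1 = x4 ⊕ x1
g4 = g1 ⊙ x2 = (x4 ⊕ x1) ⊙ x2
g5 = x3 ∨ g4 = x3 ∨ ((x4 ⊕ x1) ⊙ x2)
g6 = g5 ⊙ g1 = (x3 ∨ ((x4 ⊕ x1) ⊙ x2)) ⊙ (x4 ⊕ x1)

(x3 ∨ ((x4 ⊕ x1) ⊙ x2)) ⊙ (x4 ⊕ x1)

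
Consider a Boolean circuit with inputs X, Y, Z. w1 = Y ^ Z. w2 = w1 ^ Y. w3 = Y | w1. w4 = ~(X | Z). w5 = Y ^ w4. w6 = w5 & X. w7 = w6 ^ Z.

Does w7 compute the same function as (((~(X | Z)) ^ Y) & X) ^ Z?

w4 = ~(X | Z)
w5 = Y ^ w4 = Y ^ (~(X | Z))
w6 = w5 & X = (Y ^ (~(X | Z))) & X
w7 = w6 ^ Z = ((Y ^ (~(X | Z))) & X) ^ Z
At X=0, Y=0, Z=0: circuit gives 0, formula gives 0.
At X=0, Y=0, Z=1: circuit gives 1, formula gives 1.
Agrees on all 8 inputs.

Yes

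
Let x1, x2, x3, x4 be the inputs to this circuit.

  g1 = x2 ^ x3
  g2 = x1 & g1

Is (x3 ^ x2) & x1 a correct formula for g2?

g1 = x2 ^ x3
g2 = x1 & g1 = x1 & (x2 ^ x3)
At x1=0, x2=0, x3=0, x4=0: circuit gives 0, formula gives 0.
At x1=1, x2=0, x3=1, x4=0: circuit gives 1, formula gives 1.
Agrees on all 16 inputs.

Yes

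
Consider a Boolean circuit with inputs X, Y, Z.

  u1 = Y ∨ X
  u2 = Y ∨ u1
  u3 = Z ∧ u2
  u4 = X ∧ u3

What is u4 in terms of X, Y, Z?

X ∧ (Z ∧ (Y ∨ (Y ∨ X)))

u1 = Y ∨ X
u2 = Y ∨ u1 = Y ∨ (Y ∨ X)
u3 = Z ∧ u2 = Z ∧ (Y ∨ (Y ∨ X))
u4 = X ∧ u3 = X ∧ (Z ∧ (Y ∨ (Y ∨ X)))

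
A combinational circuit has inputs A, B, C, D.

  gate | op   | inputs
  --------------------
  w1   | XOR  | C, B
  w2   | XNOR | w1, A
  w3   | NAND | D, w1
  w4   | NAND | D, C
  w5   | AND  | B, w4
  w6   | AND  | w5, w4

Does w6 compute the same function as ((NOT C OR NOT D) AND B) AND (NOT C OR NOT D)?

Yes

w4 = D NAND C
w5 = B AND w4 = B AND (D NAND C)
w6 = w5 AND w4 = (B AND (D NAND C)) AND (D NAND C)
At A=0, B=0, C=0, D=0: circuit gives 0, formula gives 0.
At A=0, B=1, C=0, D=0: circuit gives 1, formula gives 1.
Agrees on all 16 inputs.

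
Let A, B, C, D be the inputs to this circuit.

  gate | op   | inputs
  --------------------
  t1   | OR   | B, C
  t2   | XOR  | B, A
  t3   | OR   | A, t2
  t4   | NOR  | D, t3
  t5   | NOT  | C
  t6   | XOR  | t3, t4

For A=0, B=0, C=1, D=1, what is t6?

t2 = 0 XOR 0 = 0
t3 = 0 OR 0 = 0
t4 = 1 NOR 0 = 0
t6 = 0 XOR 0 = 0

0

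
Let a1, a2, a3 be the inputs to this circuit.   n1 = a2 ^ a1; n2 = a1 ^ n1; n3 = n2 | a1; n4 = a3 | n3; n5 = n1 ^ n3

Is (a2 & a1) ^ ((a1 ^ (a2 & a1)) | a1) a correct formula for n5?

n1 = a2 ^ a1
n2 = a1 ^ n1 = a1 ^ (a2 ^ a1)
n3 = n2 | a1 = (a1 ^ (a2 ^ a1)) | a1
n5 = n1 ^ n3 = (a2 ^ a1) ^ ((a1 ^ (a2 ^ a1)) | a1)
At a1=1, a2=0, a3=0: circuit gives 0, formula gives 1.

No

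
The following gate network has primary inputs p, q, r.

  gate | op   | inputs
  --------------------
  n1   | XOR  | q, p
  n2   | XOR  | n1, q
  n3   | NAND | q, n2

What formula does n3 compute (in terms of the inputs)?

n1 = q XOR p
n2 = n1 XOR q = (q XOR p) XOR q
n3 = q NAND n2 = q NAND ((q XOR p) XOR q)

q NAND ((q XOR p) XOR q)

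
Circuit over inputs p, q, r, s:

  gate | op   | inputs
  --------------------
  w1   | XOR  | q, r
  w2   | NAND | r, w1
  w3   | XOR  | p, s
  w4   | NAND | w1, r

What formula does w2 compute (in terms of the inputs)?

w1 = q XOR r
w2 = r NAND w1 = r NAND (q XOR r)

r NAND (q XOR r)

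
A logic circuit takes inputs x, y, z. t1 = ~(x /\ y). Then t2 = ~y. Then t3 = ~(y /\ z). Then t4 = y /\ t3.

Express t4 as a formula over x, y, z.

t3 = ~(y /\ z)
t4 = y /\ t3 = y /\ (~(y /\ z))

y /\ (~(y /\ z))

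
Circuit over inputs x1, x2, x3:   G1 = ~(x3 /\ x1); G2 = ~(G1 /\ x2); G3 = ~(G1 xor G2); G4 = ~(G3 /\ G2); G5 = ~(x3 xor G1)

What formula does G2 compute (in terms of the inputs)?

G1 = ~(x3 /\ x1)
G2 = ~(G1 /\ x2) = ~((~(x3 /\ x1)) /\ x2)

~((~(x3 /\ x1)) /\ x2)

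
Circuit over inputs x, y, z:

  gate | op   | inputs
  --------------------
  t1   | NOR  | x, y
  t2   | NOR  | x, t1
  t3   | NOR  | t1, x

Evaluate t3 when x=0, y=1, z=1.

t1 = 0 NOR 1 = 0
t3 = 0 NOR 0 = 1

1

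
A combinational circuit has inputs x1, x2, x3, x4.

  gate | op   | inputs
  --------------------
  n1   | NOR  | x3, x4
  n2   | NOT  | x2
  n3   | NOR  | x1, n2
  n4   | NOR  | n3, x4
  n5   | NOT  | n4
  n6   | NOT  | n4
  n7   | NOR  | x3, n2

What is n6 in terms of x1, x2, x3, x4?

NOT ((x1 NOR NOT x2) NOR x4)

n2 = NOT x2
n3 = x1 NOR n2 = x1 NOR NOT x2
n4 = n3 NOR x4 = (x1 NOR NOT x2) NOR x4
n6 = NOT n4 = NOT ((x1 NOR NOT x2) NOR x4)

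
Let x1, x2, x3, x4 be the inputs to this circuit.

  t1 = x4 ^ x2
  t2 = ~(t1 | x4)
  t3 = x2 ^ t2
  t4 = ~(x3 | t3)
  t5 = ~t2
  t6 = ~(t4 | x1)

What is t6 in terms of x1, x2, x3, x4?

t1 = x4 ^ x2
t2 = ~(t1 | x4) = ~((x4 ^ x2) | x4)
t3 = x2 ^ t2 = x2 ^ (~((x4 ^ x2) | x4))
t4 = ~(x3 | t3) = ~(x3 | (x2 ^ (~((x4 ^ x2) | x4))))
t6 = ~(t4 | x1) = ~((~(x3 | (x2 ^ (~((x4 ^ x2) | x4))))) | x1)

~((~(x3 | (x2 ^ (~((x4 ^ x2) | x4))))) | x1)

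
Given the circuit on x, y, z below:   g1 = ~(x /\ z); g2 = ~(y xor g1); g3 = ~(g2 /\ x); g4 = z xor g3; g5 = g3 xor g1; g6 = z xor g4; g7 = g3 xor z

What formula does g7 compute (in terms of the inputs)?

(~((~(y xor (~(x /\ z)))) /\ x)) xor z

g1 = ~(x /\ z)
g2 = ~(y xor g1) = ~(y xor (~(x /\ z)))
g3 = ~(g2 /\ x) = ~((~(y xor (~(x /\ z)))) /\ x)
g7 = g3 xor z = (~((~(y xor (~(x /\ z)))) /\ x)) xor z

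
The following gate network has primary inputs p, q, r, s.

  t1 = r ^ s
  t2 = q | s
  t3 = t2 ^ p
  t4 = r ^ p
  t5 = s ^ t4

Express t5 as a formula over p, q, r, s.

s ^ (r ^ p)

t4 = r ^ p
t5 = s ^ t4 = s ^ (r ^ p)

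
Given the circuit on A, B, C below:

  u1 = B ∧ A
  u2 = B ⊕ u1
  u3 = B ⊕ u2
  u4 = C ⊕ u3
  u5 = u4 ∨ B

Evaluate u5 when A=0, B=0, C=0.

0

u1 = 0 ∧ 0 = 0
u2 = 0 ⊕ 0 = 0
u3 = 0 ⊕ 0 = 0
u4 = 0 ⊕ 0 = 0
u5 = 0 ∨ 0 = 0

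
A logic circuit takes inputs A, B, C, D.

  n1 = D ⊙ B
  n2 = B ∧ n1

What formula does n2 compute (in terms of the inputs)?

B ∧ (D ⊙ B)

n1 = D ⊙ B
n2 = B ∧ n1 = B ∧ (D ⊙ B)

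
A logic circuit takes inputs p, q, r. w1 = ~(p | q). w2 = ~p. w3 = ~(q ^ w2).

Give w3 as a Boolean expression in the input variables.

~(q ^ ~p)

w2 = ~p
w3 = ~(q ^ w2) = ~(q ^ ~p)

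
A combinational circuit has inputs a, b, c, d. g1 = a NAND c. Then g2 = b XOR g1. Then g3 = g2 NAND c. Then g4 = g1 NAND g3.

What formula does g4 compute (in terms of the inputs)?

(a NAND c) NAND ((b XOR (a NAND c)) NAND c)

g1 = a NAND c
g2 = b XOR g1 = b XOR (a NAND c)
g3 = g2 NAND c = (b XOR (a NAND c)) NAND c
g4 = g1 NAND g3 = (a NAND c) NAND ((b XOR (a NAND c)) NAND c)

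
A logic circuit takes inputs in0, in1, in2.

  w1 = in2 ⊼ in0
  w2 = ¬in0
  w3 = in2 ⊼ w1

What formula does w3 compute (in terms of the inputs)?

in2 ⊼ (in2 ⊼ in0)

w1 = in2 ⊼ in0
w3 = in2 ⊼ w1 = in2 ⊼ (in2 ⊼ in0)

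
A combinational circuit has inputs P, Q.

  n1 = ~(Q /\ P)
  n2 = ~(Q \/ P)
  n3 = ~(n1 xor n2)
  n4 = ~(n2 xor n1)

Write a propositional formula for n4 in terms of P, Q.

n1 = ~(Q /\ P)
n2 = ~(Q \/ P)
n4 = ~(n2 xor n1) = ~((~(Q \/ P)) xor (~(Q /\ P)))

~((~(Q \/ P)) xor (~(Q /\ P)))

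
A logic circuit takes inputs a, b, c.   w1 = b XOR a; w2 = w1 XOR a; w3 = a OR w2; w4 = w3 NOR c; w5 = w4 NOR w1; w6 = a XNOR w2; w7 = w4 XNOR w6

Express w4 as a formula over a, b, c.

(a OR ((b XOR a) XOR a)) NOR c

w1 = b XOR a
w2 = w1 XOR a = (b XOR a) XOR a
w3 = a OR w2 = a OR ((b XOR a) XOR a)
w4 = w3 NOR c = (a OR ((b XOR a) XOR a)) NOR c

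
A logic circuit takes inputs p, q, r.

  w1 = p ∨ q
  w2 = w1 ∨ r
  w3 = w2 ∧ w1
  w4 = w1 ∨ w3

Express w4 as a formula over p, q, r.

(p ∨ q) ∨ (((p ∨ q) ∨ r) ∧ (p ∨ q))

w1 = p ∨ q
w2 = w1 ∨ r = (p ∨ q) ∨ r
w3 = w2 ∧ w1 = ((p ∨ q) ∨ r) ∧ (p ∨ q)
w4 = w1 ∨ w3 = (p ∨ q) ∨ (((p ∨ q) ∨ r) ∧ (p ∨ q))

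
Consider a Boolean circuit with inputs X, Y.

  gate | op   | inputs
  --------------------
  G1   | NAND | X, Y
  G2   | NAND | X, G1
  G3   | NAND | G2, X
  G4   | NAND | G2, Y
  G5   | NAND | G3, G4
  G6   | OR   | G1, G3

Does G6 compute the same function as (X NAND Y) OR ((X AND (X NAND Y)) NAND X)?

No

G1 = X NAND Y
G2 = X NAND G1 = X NAND (X NAND Y)
G3 = G2 NAND X = (X NAND (X NAND Y)) NAND X
G6 = G1 OR G3 = (X NAND Y) OR ((X NAND (X NAND Y)) NAND X)
At X=1, Y=1: circuit gives 0, formula gives 1.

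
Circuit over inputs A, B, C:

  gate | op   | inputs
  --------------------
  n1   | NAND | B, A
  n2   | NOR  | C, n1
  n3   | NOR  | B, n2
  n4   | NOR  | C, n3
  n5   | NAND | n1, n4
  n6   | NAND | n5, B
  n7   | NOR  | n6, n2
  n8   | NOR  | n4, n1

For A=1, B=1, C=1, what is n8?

1

n1 = 1 NAND 1 = 0
n2 = 1 NOR 0 = 0
n3 = 1 NOR 0 = 0
n4 = 1 NOR 0 = 0
n8 = 0 NOR 0 = 1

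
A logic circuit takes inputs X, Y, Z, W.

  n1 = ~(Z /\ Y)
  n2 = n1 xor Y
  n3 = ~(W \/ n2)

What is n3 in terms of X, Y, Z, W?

n1 = ~(Z /\ Y)
n2 = n1 xor Y = (~(Z /\ Y)) xor Y
n3 = ~(W \/ n2) = ~(W \/ ((~(Z /\ Y)) xor Y))

~(W \/ ((~(Z /\ Y)) xor Y))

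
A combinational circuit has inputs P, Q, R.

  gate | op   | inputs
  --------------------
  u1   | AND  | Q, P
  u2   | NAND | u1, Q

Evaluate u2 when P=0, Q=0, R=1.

1

u1 = 0 AND 0 = 0
u2 = 0 NAND 0 = 1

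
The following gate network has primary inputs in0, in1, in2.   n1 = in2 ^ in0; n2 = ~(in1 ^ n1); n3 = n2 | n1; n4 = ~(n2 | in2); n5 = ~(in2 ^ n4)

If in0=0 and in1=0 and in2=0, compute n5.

n1 = 0 ^ 0 = 0
n2 = ~(0 ^ 0) = 1
n4 = ~(1 | 0) = 0
n5 = ~(0 ^ 0) = 1

1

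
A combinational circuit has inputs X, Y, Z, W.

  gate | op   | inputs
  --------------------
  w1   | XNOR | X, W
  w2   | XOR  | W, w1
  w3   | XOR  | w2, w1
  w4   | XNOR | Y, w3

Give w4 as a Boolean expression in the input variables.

w1 = X XNOR W
w2 = W XOR w1 = W XOR (X XNOR W)
w3 = w2 XOR w1 = (W XOR (X XNOR W)) XOR (X XNOR W)
w4 = Y XNOR w3 = Y XNOR ((W XOR (X XNOR W)) XOR (X XNOR W))

Y XNOR ((W XOR (X XNOR W)) XOR (X XNOR W))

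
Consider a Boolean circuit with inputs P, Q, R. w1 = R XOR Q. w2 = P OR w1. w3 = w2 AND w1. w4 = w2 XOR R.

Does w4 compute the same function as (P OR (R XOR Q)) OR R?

No

w1 = R XOR Q
w2 = P OR w1 = P OR (R XOR Q)
w4 = w2 XOR R = (P OR (R XOR Q)) XOR R
At P=0, Q=0, R=1: circuit gives 0, formula gives 1.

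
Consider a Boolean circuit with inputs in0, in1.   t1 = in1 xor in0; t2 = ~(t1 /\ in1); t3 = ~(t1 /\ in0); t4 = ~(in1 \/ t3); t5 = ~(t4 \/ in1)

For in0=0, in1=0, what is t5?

t1 = 0 xor 0 = 0
t3 = ~(0 /\ 0) = 1
t4 = ~(0 \/ 1) = 0
t5 = ~(0 \/ 0) = 1

1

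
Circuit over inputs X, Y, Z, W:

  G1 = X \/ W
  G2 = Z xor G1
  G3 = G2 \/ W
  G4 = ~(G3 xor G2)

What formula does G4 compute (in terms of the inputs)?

~(((Z xor (X \/ W)) \/ W) xor (Z xor (X \/ W)))

G1 = X \/ W
G2 = Z xor G1 = Z xor (X \/ W)
G3 = G2 \/ W = (Z xor (X \/ W)) \/ W
G4 = ~(G3 xor G2) = ~(((Z xor (X \/ W)) \/ W) xor (Z xor (X \/ W)))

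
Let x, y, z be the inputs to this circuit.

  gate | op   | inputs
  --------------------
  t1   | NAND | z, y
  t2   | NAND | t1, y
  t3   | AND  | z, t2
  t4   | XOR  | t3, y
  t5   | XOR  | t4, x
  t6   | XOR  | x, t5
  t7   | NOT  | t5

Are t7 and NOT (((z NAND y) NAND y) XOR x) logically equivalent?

t1 = z NAND y
t2 = t1 NAND y = (z NAND y) NAND y
t3 = z AND t2 = z AND ((z NAND y) NAND y)
t4 = t3 XOR y = (z AND ((z NAND y) NAND y)) XOR y
t5 = t4 XOR x = ((z AND ((z NAND y) NAND y)) XOR y) XOR x
t7 = NOT t5 = NOT (((z AND ((z NAND y) NAND y)) XOR y) XOR x)
At x=0, y=0, z=0: circuit gives 1, formula gives 0.

No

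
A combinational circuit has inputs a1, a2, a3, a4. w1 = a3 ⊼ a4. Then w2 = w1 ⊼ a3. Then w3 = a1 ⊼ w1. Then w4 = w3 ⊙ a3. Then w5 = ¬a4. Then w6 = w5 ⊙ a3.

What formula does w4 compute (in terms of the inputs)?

w1 = a3 ⊼ a4
w3 = a1 ⊼ w1 = a1 ⊼ (a3 ⊼ a4)
w4 = w3 ⊙ a3 = (a1 ⊼ (a3 ⊼ a4)) ⊙ a3

(a1 ⊼ (a3 ⊼ a4)) ⊙ a3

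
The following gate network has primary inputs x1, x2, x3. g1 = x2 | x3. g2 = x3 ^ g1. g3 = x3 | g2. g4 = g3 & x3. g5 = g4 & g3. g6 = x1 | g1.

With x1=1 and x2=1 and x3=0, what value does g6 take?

1

g1 = 1 | 0 = 1
g6 = 1 | 1 = 1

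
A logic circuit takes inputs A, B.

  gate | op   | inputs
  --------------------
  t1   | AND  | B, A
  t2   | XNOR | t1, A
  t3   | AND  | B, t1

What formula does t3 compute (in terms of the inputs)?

t1 = B AND A
t3 = B AND t1 = B AND (B AND A)

B AND (B AND A)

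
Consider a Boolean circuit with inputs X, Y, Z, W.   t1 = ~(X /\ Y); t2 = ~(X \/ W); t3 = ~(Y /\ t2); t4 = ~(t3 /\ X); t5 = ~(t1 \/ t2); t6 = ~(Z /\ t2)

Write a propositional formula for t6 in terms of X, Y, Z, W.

~(Z /\ (~(X \/ W)))

t2 = ~(X \/ W)
t6 = ~(Z /\ t2) = ~(Z /\ (~(X \/ W)))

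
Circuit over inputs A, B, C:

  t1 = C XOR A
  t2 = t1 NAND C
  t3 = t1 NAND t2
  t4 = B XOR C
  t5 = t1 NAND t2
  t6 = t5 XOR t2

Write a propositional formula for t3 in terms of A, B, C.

(C XOR A) NAND ((C XOR A) NAND C)

t1 = C XOR A
t2 = t1 NAND C = (C XOR A) NAND C
t3 = t1 NAND t2 = (C XOR A) NAND ((C XOR A) NAND C)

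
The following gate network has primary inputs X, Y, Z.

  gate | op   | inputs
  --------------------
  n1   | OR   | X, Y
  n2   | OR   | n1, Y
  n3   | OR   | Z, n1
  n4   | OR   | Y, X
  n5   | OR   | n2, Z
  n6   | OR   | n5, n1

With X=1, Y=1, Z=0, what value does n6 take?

1

n1 = 1 OR 1 = 1
n2 = 1 OR 1 = 1
n5 = 1 OR 0 = 1
n6 = 1 OR 1 = 1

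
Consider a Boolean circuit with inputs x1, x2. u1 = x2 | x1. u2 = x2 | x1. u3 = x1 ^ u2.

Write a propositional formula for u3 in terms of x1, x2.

x1 ^ (x2 | x1)

u2 = x2 | x1
u3 = x1 ^ u2 = x1 ^ (x2 | x1)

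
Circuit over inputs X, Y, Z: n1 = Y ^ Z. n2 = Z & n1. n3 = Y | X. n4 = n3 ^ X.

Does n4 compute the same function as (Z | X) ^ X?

No

n3 = Y | X
n4 = n3 ^ X = (Y | X) ^ X
At X=0, Y=0, Z=1: circuit gives 0, formula gives 1.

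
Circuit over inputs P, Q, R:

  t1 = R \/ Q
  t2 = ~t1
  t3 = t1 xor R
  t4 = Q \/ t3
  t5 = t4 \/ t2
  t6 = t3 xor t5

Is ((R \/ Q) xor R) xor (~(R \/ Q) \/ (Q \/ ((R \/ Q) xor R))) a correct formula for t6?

Yes

t1 = R \/ Q
t2 = ~t1 = ~(R \/ Q)
t3 = t1 xor R = (R \/ Q) xor R
t4 = Q \/ t3 = Q \/ ((R \/ Q) xor R)
t5 = t4 \/ t2 = (Q \/ ((R \/ Q) xor R)) \/ ~(R \/ Q)
t6 = t3 xor t5 = ((R \/ Q) xor R) xor ((Q \/ ((R \/ Q) xor R)) \/ ~(R \/ Q))
At P=0, Q=0, R=1: circuit gives 0, formula gives 0.
At P=0, Q=0, R=0: circuit gives 1, formula gives 1.
Agrees on all 8 inputs.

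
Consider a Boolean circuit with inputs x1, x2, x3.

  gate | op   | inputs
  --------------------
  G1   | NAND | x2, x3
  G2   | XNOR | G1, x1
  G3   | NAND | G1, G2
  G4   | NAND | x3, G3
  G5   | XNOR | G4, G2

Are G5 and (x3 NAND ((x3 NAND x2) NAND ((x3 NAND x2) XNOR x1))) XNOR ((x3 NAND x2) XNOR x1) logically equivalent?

Yes

G1 = x2 NAND x3
G2 = G1 XNOR x1 = (x2 NAND x3) XNOR x1
G3 = G1 NAND G2 = (x2 NAND x3) NAND ((x2 NAND x3) XNOR x1)
G4 = x3 NAND G3 = x3 NAND ((x2 NAND x3) NAND ((x2 NAND x3) XNOR x1))
G5 = G4 XNOR G2 = (x3 NAND ((x2 NAND x3) NAND ((x2 NAND x3) XNOR x1))) XNOR ((x2 NAND x3) XNOR x1)
At x1=0, x2=0, x3=0: circuit gives 0, formula gives 0.
At x1=0, x2=0, x3=1: circuit gives 1, formula gives 1.
Agrees on all 8 inputs.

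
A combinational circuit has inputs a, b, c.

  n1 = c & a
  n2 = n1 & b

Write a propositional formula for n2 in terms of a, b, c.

(c & a) & b

n1 = c & a
n2 = n1 & b = (c & a) & b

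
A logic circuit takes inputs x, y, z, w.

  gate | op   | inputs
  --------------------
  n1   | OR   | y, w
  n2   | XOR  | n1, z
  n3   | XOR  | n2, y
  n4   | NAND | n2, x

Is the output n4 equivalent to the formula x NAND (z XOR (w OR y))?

Yes

n1 = y OR w
n2 = n1 XOR z = (y OR w) XOR z
n4 = n2 NAND x = ((y OR w) XOR z) NAND x
At x=1, y=0, z=0, w=1: circuit gives 0, formula gives 0.
At x=0, y=0, z=0, w=0: circuit gives 1, formula gives 1.
Agrees on all 16 inputs.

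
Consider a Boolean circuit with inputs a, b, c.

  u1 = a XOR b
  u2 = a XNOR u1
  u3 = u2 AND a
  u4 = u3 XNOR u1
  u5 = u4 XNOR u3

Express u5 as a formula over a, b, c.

(((a XNOR (a XOR b)) AND a) XNOR (a XOR b)) XNOR ((a XNOR (a XOR b)) AND a)

u1 = a XOR b
u2 = a XNOR u1 = a XNOR (a XOR b)
u3 = u2 AND a = (a XNOR (a XOR b)) AND a
u4 = u3 XNOR u1 = ((a XNOR (a XOR b)) AND a) XNOR (a XOR b)
u5 = u4 XNOR u3 = (((a XNOR (a XOR b)) AND a) XNOR (a XOR b)) XNOR ((a XNOR (a XOR b)) AND a)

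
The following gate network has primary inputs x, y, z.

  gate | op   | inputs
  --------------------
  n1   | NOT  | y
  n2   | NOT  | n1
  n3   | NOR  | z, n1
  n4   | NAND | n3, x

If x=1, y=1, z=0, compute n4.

n1 = NOT 1 = 0
n3 = 0 NOR 0 = 1
n4 = 1 NAND 1 = 0

0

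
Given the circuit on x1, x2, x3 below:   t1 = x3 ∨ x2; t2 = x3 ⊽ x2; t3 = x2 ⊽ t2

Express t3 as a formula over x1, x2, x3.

t2 = x3 ⊽ x2
t3 = x2 ⊽ t2 = x2 ⊽ (x3 ⊽ x2)

x2 ⊽ (x3 ⊽ x2)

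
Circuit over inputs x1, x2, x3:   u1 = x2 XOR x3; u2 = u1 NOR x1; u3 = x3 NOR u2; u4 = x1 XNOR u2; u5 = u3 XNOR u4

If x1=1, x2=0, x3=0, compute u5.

0

u1 = 0 XOR 0 = 0
u2 = 0 NOR 1 = 0
u3 = 0 NOR 0 = 1
u4 = 1 XNOR 0 = 0
u5 = 1 XNOR 0 = 0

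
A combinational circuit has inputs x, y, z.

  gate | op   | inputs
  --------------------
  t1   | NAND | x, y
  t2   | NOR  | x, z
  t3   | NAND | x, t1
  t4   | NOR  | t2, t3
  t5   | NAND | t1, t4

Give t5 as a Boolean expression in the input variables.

t1 = x NAND y
t2 = x NOR z
t3 = x NAND t1 = x NAND (x NAND y)
t4 = t2 NOR t3 = (x NOR z) NOR (x NAND (x NAND y))
t5 = t1 NAND t4 = (x NAND y) NAND ((x NOR z) NOR (x NAND (x NAND y)))

(x NAND y) NAND ((x NOR z) NOR (x NAND (x NAND y)))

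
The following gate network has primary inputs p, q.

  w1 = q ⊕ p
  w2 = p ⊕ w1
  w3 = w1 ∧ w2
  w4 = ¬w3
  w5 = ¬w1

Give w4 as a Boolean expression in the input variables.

¬((q ⊕ p) ∧ (p ⊕ (q ⊕ p)))

w1 = q ⊕ p
w2 = p ⊕ w1 = p ⊕ (q ⊕ p)
w3 = w1 ∧ w2 = (q ⊕ p) ∧ (p ⊕ (q ⊕ p))
w4 = ¬w3 = ¬((q ⊕ p) ∧ (p ⊕ (q ⊕ p)))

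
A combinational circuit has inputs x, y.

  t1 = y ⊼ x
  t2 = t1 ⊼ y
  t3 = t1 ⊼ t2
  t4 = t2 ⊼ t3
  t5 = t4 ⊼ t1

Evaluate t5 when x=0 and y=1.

t1 = 1 ⊼ 0 = 1
t2 = 1 ⊼ 1 = 0
t3 = 1 ⊼ 0 = 1
t4 = 0 ⊼ 1 = 1
t5 = 1 ⊼ 1 = 0

0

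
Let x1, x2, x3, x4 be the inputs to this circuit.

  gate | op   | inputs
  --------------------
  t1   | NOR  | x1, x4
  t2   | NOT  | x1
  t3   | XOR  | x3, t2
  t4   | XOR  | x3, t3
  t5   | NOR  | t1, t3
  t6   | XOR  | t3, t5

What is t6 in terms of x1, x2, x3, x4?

t1 = x1 NOR x4
t2 = NOT x1
t3 = x3 XOR t2 = x3 XOR NOT x1
t5 = t1 NOR t3 = (x1 NOR x4) NOR (x3 XOR NOT x1)
t6 = t3 XOR t5 = (x3 XOR NOT x1) XOR ((x1 NOR x4) NOR (x3 XOR NOT x1))

(x3 XOR NOT x1) XOR ((x1 NOR x4) NOR (x3 XOR NOT x1))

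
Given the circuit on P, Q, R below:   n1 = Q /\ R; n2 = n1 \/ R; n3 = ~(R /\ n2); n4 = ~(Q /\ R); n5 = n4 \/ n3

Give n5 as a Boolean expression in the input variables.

n1 = Q /\ R
n2 = n1 \/ R = (Q /\ R) \/ R
n3 = ~(R /\ n2) = ~(R /\ ((Q /\ R) \/ R))
n4 = ~(Q /\ R)
n5 = n4 \/ n3 = (~(Q /\ R)) \/ (~(R /\ ((Q /\ R) \/ R)))

(~(Q /\ R)) \/ (~(R /\ ((Q /\ R) \/ R)))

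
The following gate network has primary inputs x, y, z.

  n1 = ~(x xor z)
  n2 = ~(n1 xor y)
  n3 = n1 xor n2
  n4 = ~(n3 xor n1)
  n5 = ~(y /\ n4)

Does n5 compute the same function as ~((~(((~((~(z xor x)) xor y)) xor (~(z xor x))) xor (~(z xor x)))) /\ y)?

n1 = ~(x xor z)
n2 = ~(n1 xor y) = ~((~(x xor z)) xor y)
n3 = n1 xor n2 = (~(x xor z)) xor (~((~(x xor z)) xor y))
n4 = ~(n3 xor n1) = ~(((~(x xor z)) xor (~((~(x xor z)) xor y))) xor (~(x xor z)))
n5 = ~(y /\ n4) = ~(y /\ (~(((~(x xor z)) xor (~((~(x xor z)) xor y))) xor (~(x xor z)))))
At x=0, y=1, z=1: circuit gives 0, formula gives 0.
At x=0, y=0, z=0: circuit gives 1, formula gives 1.
Agrees on all 8 inputs.

Yes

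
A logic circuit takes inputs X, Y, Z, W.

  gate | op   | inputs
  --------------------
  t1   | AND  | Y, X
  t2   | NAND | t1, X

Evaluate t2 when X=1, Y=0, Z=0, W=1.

1

t1 = 0 AND 1 = 0
t2 = 0 NAND 1 = 1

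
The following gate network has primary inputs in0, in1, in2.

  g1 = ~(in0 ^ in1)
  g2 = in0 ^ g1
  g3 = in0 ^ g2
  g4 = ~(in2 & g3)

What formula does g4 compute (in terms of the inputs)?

~(in2 & (in0 ^ (in0 ^ (~(in0 ^ in1)))))

g1 = ~(in0 ^ in1)
g2 = in0 ^ g1 = in0 ^ (~(in0 ^ in1))
g3 = in0 ^ g2 = in0 ^ (in0 ^ (~(in0 ^ in1)))
g4 = ~(in2 & g3) = ~(in2 & (in0 ^ (in0 ^ (~(in0 ^ in1)))))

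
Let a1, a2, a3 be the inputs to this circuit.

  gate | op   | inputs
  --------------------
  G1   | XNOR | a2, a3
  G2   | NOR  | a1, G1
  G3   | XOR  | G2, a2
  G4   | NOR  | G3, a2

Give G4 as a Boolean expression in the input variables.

G1 = a2 XNOR a3
G2 = a1 NOR G1 = a1 NOR (a2 XNOR a3)
G3 = G2 XOR a2 = (a1 NOR (a2 XNOR a3)) XOR a2
G4 = G3 NOR a2 = ((a1 NOR (a2 XNOR a3)) XOR a2) NOR a2

((a1 NOR (a2 XNOR a3)) XOR a2) NOR a2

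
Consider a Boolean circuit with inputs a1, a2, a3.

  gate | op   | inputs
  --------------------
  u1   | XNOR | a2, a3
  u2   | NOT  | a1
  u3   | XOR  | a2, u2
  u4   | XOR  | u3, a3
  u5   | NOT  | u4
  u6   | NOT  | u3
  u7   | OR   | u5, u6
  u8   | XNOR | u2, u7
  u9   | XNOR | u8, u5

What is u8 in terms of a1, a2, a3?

NOT a1 XNOR (NOT ((a2 XOR NOT a1) XOR a3) OR NOT (a2 XOR NOT a1))

u2 = NOT a1
u3 = a2 XOR u2 = a2 XOR NOT a1
u4 = u3 XOR a3 = (a2 XOR NOT a1) XOR a3
u5 = NOT u4 = NOT ((a2 XOR NOT a1) XOR a3)
u6 = NOT u3 = NOT (a2 XOR NOT a1)
u7 = u5 OR u6 = NOT ((a2 XOR NOT a1) XOR a3) OR NOT (a2 XOR NOT a1)
u8 = u2 XNOR u7 = NOT a1 XNOR (NOT ((a2 XOR NOT a1) XOR a3) OR NOT (a2 XOR NOT a1))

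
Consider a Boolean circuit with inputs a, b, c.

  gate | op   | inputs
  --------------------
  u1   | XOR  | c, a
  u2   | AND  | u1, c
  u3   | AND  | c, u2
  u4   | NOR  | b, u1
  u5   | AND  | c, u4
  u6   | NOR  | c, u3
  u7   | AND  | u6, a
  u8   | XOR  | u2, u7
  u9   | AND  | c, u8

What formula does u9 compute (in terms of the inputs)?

c AND (((c XOR a) AND c) XOR ((c NOR (c AND ((c XOR a) AND c))) AND a))

u1 = c XOR a
u2 = u1 AND c = (c XOR a) AND c
u3 = c AND u2 = c AND ((c XOR a) AND c)
u6 = c NOR u3 = c NOR (c AND ((c XOR a) AND c))
u7 = u6 AND a = (c NOR (c AND ((c XOR a) AND c))) AND a
u8 = u2 XOR u7 = ((c XOR a) AND c) XOR ((c NOR (c AND ((c XOR a) AND c))) AND a)
u9 = c AND u8 = c AND (((c XOR a) AND c) XOR ((c NOR (c AND ((c XOR a) AND c))) AND a))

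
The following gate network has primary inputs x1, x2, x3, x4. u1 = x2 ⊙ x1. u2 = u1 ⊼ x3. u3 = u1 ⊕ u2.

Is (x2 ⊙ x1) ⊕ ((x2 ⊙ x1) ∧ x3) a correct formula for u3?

u1 = x2 ⊙ x1
u2 = u1 ⊼ x3 = (x2 ⊙ x1) ⊼ x3
u3 = u1 ⊕ u2 = (x2 ⊙ x1) ⊕ ((x2 ⊙ x1) ⊼ x3)
At x1=0, x2=0, x3=0, x4=0: circuit gives 0, formula gives 1.

No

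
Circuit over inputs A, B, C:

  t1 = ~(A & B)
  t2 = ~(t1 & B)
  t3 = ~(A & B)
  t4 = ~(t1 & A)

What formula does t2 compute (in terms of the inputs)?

t1 = ~(A & B)
t2 = ~(t1 & B) = ~((~(A & B)) & B)

~((~(A & B)) & B)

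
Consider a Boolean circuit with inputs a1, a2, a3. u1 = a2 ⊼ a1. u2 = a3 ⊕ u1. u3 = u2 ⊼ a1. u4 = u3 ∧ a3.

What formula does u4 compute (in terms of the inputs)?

((a3 ⊕ (a2 ⊼ a1)) ⊼ a1) ∧ a3

u1 = a2 ⊼ a1
u2 = a3 ⊕ u1 = a3 ⊕ (a2 ⊼ a1)
u3 = u2 ⊼ a1 = (a3 ⊕ (a2 ⊼ a1)) ⊼ a1
u4 = u3 ∧ a3 = ((a3 ⊕ (a2 ⊼ a1)) ⊼ a1) ∧ a3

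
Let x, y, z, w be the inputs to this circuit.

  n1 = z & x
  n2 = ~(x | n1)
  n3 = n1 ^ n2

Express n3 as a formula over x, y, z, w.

(z & x) ^ (~(x | (z & x)))

n1 = z & x
n2 = ~(x | n1) = ~(x | (z & x))
n3 = n1 ^ n2 = (z & x) ^ (~(x | (z & x)))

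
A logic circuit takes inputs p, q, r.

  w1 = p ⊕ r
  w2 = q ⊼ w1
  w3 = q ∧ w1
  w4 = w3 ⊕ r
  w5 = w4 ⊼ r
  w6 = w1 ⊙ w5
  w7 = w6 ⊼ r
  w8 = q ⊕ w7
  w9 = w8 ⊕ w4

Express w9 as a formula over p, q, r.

(q ⊕ (((p ⊕ r) ⊙ (((q ∧ (p ⊕ r)) ⊕ r) ⊼ r)) ⊼ r)) ⊕ ((q ∧ (p ⊕ r)) ⊕ r)

w1 = p ⊕ r
w3 = q ∧ w1 = q ∧ (p ⊕ r)
w4 = w3 ⊕ r = (q ∧ (p ⊕ r)) ⊕ r
w5 = w4 ⊼ r = ((q ∧ (p ⊕ r)) ⊕ r) ⊼ r
w6 = w1 ⊙ w5 = (p ⊕ r) ⊙ (((q ∧ (p ⊕ r)) ⊕ r) ⊼ r)
w7 = w6 ⊼ r = ((p ⊕ r) ⊙ (((q ∧ (p ⊕ r)) ⊕ r) ⊼ r)) ⊼ r
w8 = q ⊕ w7 = q ⊕ (((p ⊕ r) ⊙ (((q ∧ (p ⊕ r)) ⊕ r) ⊼ r)) ⊼ r)
w9 = w8 ⊕ w4 = (q ⊕ (((p ⊕ r) ⊙ (((q ∧ (p ⊕ r)) ⊕ r) ⊼ r)) ⊼ r)) ⊕ ((q ∧ (p ⊕ r)) ⊕ r)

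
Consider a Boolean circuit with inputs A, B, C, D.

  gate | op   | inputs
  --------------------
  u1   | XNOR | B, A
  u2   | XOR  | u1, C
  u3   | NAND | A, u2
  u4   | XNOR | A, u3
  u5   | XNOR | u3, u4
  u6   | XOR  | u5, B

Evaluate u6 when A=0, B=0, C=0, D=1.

0

u1 = 0 XNOR 0 = 1
u2 = 1 XOR 0 = 1
u3 = 0 NAND 1 = 1
u4 = 0 XNOR 1 = 0
u5 = 1 XNOR 0 = 0
u6 = 0 XOR 0 = 0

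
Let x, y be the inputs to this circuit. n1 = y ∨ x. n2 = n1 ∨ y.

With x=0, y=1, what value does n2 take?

1

n1 = 1 ∨ 0 = 1
n2 = 1 ∨ 1 = 1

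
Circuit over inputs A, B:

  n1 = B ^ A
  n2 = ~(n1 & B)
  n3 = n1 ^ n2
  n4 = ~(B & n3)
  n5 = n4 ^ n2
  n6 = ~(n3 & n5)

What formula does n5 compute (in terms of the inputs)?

(~(B & ((B ^ A) ^ (~((B ^ A) & B))))) ^ (~((B ^ A) & B))

n1 = B ^ A
n2 = ~(n1 & B) = ~((B ^ A) & B)
n3 = n1 ^ n2 = (B ^ A) ^ (~((B ^ A) & B))
n4 = ~(B & n3) = ~(B & ((B ^ A) ^ (~((B ^ A) & B))))
n5 = n4 ^ n2 = (~(B & ((B ^ A) ^ (~((B ^ A) & B))))) ^ (~((B ^ A) & B))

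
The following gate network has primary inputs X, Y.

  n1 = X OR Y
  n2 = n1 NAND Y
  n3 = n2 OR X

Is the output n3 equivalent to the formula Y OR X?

n1 = X OR Y
n2 = n1 NAND Y = (X OR Y) NAND Y
n3 = n2 OR X = ((X OR Y) NAND Y) OR X
At X=0, Y=0: circuit gives 1, formula gives 0.

No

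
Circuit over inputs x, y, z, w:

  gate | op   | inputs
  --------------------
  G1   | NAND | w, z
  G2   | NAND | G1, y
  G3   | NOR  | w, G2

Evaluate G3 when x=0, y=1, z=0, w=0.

G1 = 0 NAND 0 = 1
G2 = 1 NAND 1 = 0
G3 = 0 NOR 0 = 1

1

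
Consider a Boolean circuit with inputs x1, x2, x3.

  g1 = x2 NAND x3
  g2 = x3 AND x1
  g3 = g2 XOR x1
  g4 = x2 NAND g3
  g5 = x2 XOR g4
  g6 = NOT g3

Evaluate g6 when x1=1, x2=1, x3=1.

1

g2 = 1 AND 1 = 1
g3 = 1 XOR 1 = 0
g6 = NOT 0 = 1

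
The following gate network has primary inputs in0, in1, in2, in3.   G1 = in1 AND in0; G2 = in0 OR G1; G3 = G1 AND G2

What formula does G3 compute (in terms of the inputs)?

G1 = in1 AND in0
G2 = in0 OR G1 = in0 OR (in1 AND in0)
G3 = G1 AND G2 = (in1 AND in0) AND (in0 OR (in1 AND in0))

(in1 AND in0) AND (in0 OR (in1 AND in0))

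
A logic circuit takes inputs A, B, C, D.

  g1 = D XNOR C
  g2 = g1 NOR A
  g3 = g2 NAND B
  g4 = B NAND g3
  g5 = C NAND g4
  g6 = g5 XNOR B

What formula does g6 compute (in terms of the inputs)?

g1 = D XNOR C
g2 = g1 NOR A = (D XNOR C) NOR A
g3 = g2 NAND B = ((D XNOR C) NOR A) NAND B
g4 = B NAND g3 = B NAND (((D XNOR C) NOR A) NAND B)
g5 = C NAND g4 = C NAND (B NAND (((D XNOR C) NOR A) NAND B))
g6 = g5 XNOR B = (C NAND (B NAND (((D XNOR C) NOR A) NAND B))) XNOR B

(C NAND (B NAND (((D XNOR C) NOR A) NAND B))) XNOR B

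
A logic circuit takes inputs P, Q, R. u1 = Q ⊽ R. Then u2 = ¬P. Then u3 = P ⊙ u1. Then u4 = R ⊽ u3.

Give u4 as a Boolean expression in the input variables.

R ⊽ (P ⊙ (Q ⊽ R))

u1 = Q ⊽ R
u3 = P ⊙ u1 = P ⊙ (Q ⊽ R)
u4 = R ⊽ u3 = R ⊽ (P ⊙ (Q ⊽ R))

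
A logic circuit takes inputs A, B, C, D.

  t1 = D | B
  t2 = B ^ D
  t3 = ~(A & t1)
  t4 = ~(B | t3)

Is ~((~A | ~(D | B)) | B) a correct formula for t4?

t1 = D | B
t3 = ~(A & t1) = ~(A & (D | B))
t4 = ~(B | t3) = ~(B | (~(A & (D | B))))
At A=0, B=0, C=0, D=0: circuit gives 0, formula gives 0.
At A=1, B=0, C=0, D=1: circuit gives 1, formula gives 1.
Agrees on all 16 inputs.

Yes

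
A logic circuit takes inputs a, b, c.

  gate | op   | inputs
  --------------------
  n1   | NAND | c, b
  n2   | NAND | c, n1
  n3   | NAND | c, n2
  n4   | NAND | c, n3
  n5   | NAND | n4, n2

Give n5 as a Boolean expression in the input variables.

n1 = c NAND b
n2 = c NAND n1 = c NAND (c NAND b)
n3 = c NAND n2 = c NAND (c NAND (c NAND b))
n4 = c NAND n3 = c NAND (c NAND (c NAND (c NAND b)))
n5 = n4 NAND n2 = (c NAND (c NAND (c NAND (c NAND b)))) NAND (c NAND (c NAND b))

(c NAND (c NAND (c NAND (c NAND b)))) NAND (c NAND (c NAND b))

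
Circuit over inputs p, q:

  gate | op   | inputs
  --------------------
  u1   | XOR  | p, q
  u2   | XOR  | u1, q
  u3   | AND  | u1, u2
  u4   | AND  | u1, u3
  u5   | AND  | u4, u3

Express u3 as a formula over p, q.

u1 = p XOR q
u2 = u1 XOR q = (p XOR q) XOR q
u3 = u1 AND u2 = (p XOR q) AND ((p XOR q) XOR q)

(p XOR q) AND ((p XOR q) XOR q)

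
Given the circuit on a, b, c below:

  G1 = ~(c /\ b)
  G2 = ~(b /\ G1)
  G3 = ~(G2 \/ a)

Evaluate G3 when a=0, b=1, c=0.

1

G1 = ~(0 /\ 1) = 1
G2 = ~(1 /\ 1) = 0
G3 = ~(0 \/ 0) = 1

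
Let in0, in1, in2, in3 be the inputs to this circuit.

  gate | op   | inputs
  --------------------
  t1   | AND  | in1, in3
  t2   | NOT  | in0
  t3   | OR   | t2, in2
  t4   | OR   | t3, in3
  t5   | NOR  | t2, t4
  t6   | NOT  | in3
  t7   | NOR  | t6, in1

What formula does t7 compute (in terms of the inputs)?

t6 = NOT in3
t7 = t6 NOR in1 = NOT in3 NOR in1

NOT in3 NOR in1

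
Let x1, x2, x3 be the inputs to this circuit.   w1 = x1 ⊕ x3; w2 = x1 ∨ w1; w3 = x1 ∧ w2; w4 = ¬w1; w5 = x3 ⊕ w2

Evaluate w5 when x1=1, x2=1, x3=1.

0

w1 = 1 ⊕ 1 = 0
w2 = 1 ∨ 0 = 1
w5 = 1 ⊕ 1 = 0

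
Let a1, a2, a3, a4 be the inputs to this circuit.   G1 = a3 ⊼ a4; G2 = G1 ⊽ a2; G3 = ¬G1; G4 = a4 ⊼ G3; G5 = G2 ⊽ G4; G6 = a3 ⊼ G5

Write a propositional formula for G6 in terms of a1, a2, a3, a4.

G1 = a3 ⊼ a4
G2 = G1 ⊽ a2 = (a3 ⊼ a4) ⊽ a2
G3 = ¬G1 = ¬(a3 ⊼ a4)
G4 = a4 ⊼ G3 = a4 ⊼ ¬(a3 ⊼ a4)
G5 = G2 ⊽ G4 = ((a3 ⊼ a4) ⊽ a2) ⊽ (a4 ⊼ ¬(a3 ⊼ a4))
G6 = a3 ⊼ G5 = a3 ⊼ (((a3 ⊼ a4) ⊽ a2) ⊽ (a4 ⊼ ¬(a3 ⊼ a4)))

a3 ⊼ (((a3 ⊼ a4) ⊽ a2) ⊽ (a4 ⊼ ¬(a3 ⊼ a4)))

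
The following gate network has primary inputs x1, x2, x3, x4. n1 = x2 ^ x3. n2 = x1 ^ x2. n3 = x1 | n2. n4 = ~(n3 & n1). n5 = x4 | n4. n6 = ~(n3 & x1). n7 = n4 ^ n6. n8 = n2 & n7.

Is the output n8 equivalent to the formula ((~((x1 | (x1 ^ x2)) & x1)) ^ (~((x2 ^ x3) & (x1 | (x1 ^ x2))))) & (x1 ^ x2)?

Yes

n1 = x2 ^ x3
n2 = x1 ^ x2
n3 = x1 | n2 = x1 | (x1 ^ x2)
n4 = ~(n3 & n1) = ~((x1 | (x1 ^ x2)) & (x2 ^ x3))
n6 = ~(n3 & x1) = ~((x1 | (x1 ^ x2)) & x1)
n7 = n4 ^ n6 = (~((x1 | (x1 ^ x2)) & (x2 ^ x3))) ^ (~((x1 | (x1 ^ x2)) & x1))
n8 = n2 & n7 = (x1 ^ x2) & ((~((x1 | (x1 ^ x2)) & (x2 ^ x3))) ^ (~((x1 | (x1 ^ x2)) & x1)))
At x1=0, x2=0, x3=0, x4=0: circuit gives 0, formula gives 0.
At x1=0, x2=1, x3=0, x4=0: circuit gives 1, formula gives 1.
Agrees on all 16 inputs.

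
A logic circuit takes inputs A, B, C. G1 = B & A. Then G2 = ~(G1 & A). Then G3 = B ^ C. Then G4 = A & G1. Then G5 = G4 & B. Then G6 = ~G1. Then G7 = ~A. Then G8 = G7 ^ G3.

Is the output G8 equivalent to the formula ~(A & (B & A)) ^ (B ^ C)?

No

G3 = B ^ C
G7 = ~A
G8 = G7 ^ G3 = ~A ^ (B ^ C)
At A=1, B=0, C=0: circuit gives 0, formula gives 1.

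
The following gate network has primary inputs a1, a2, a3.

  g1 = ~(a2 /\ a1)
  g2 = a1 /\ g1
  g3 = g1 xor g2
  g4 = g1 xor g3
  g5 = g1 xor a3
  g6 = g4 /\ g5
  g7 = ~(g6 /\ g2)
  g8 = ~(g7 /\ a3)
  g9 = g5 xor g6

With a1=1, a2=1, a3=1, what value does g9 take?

g1 = ~(1 /\ 1) = 0
g2 = 1 /\ 0 = 0
g3 = 0 xor 0 = 0
g4 = 0 xor 0 = 0
g5 = 0 xor 1 = 1
g6 = 0 /\ 1 = 0
g9 = 1 xor 0 = 1

1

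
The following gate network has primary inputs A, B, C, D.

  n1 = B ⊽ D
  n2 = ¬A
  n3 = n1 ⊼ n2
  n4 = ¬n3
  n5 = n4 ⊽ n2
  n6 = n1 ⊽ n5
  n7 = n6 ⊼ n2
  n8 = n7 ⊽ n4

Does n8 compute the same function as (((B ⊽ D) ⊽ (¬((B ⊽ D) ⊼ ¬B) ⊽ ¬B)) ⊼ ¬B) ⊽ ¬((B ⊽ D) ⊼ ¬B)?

No

n1 = B ⊽ D
n2 = ¬A
n3 = n1 ⊼ n2 = (B ⊽ D) ⊼ ¬A
n4 = ¬n3 = ¬((B ⊽ D) ⊼ ¬A)
n5 = n4 ⊽ n2 = ¬((B ⊽ D) ⊼ ¬A) ⊽ ¬A
n6 = n1 ⊽ n5 = (B ⊽ D) ⊽ (¬((B ⊽ D) ⊼ ¬A) ⊽ ¬A)
n7 = n6 ⊼ n2 = ((B ⊽ D) ⊽ (¬((B ⊽ D) ⊼ ¬A) ⊽ ¬A)) ⊼ ¬A
n8 = n7 ⊽ n4 = (((B ⊽ D) ⊽ (¬((B ⊽ D) ⊼ ¬A) ⊽ ¬A)) ⊼ ¬A) ⊽ ¬((B ⊽ D) ⊼ ¬A)
At A=0, B=1, C=0, D=0: circuit gives 1, formula gives 0.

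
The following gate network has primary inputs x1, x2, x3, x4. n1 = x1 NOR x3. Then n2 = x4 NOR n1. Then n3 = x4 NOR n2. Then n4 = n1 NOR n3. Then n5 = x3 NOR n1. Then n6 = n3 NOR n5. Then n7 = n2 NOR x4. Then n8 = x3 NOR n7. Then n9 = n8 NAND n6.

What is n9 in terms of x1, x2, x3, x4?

(x3 NOR ((x4 NOR (x1 NOR x3)) NOR x4)) NAND ((x4 NOR (x4 NOR (x1 NOR x3))) NOR (x3 NOR (x1 NOR x3)))

n1 = x1 NOR x3
n2 = x4 NOR n1 = x4 NOR (x1 NOR x3)
n3 = x4 NOR n2 = x4 NOR (x4 NOR (x1 NOR x3))
n5 = x3 NOR n1 = x3 NOR (x1 NOR x3)
n6 = n3 NOR n5 = (x4 NOR (x4 NOR (x1 NOR x3))) NOR (x3 NOR (x1 NOR x3))
n7 = n2 NOR x4 = (x4 NOR (x1 NOR x3)) NOR x4
n8 = x3 NOR n7 = x3 NOR ((x4 NOR (x1 NOR x3)) NOR x4)
n9 = n8 NAND n6 = (x3 NOR ((x4 NOR (x1 NOR x3)) NOR x4)) NAND ((x4 NOR (x4 NOR (x1 NOR x3))) NOR (x3 NOR (x1 NOR x3)))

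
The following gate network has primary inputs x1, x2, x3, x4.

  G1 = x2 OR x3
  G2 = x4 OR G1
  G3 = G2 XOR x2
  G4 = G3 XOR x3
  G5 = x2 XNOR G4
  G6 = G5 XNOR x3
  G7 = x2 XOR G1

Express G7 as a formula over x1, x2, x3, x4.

G1 = x2 OR x3
G7 = x2 XOR G1 = x2 XOR (x2 OR x3)

x2 XOR (x2 OR x3)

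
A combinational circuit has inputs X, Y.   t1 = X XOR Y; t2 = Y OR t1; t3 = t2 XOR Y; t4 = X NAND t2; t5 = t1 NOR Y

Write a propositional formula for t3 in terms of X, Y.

(Y OR (X XOR Y)) XOR Y

t1 = X XOR Y
t2 = Y OR t1 = Y OR (X XOR Y)
t3 = t2 XOR Y = (Y OR (X XOR Y)) XOR Y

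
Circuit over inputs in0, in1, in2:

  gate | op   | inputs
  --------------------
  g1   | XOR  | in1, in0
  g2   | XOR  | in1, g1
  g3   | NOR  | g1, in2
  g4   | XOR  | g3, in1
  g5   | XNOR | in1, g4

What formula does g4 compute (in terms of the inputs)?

g1 = in1 XOR in0
g3 = g1 NOR in2 = (in1 XOR in0) NOR in2
g4 = g3 XOR in1 = ((in1 XOR in0) NOR in2) XOR in1

((in1 XOR in0) NOR in2) XOR in1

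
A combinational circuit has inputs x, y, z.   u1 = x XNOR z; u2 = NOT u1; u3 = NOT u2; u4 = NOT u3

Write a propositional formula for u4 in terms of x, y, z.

NOT NOT NOT (x XNOR z)

u1 = x XNOR z
u2 = NOT u1 = NOT (x XNOR z)
u3 = NOT u2 = NOT NOT (x XNOR z)
u4 = NOT u3 = NOT NOT NOT (x XNOR z)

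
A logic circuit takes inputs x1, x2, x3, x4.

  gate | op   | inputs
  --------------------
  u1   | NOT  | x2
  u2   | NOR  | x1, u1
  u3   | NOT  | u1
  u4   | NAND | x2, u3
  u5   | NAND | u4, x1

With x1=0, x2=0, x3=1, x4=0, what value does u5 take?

u1 = NOT 0 = 1
u3 = NOT 1 = 0
u4 = 0 NAND 0 = 1
u5 = 1 NAND 0 = 1

1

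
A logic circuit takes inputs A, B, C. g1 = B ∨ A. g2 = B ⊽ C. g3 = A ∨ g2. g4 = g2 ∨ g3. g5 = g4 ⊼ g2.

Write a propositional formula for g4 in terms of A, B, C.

g2 = B ⊽ C
g3 = A ∨ g2 = A ∨ (B ⊽ C)
g4 = g2 ∨ g3 = (B ⊽ C) ∨ (A ∨ (B ⊽ C))

(B ⊽ C) ∨ (A ∨ (B ⊽ C))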